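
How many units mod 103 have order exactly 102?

32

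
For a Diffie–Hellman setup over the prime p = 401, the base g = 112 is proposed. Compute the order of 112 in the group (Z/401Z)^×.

By Lagrange's theorem, ord_401(112) divides φ(401) = 401 − 1 = 400 = 2^4 · 5^2.
Divisors of 400: 1, 2, 4, 5, 8, 10, 16, 20, 25, 40, 50, 80, 100, 200, 400.
Test each divisor d:
112^1 ≡ 112
112^2 ≡ 113
112^4 ≡ 338
112^5 ≡ 162
112^8 ≡ 360
112^10 ≡ 179
112^16 ≡ 77
112^20 ≡ 362
112^25 ≡ 98
112^40 ≡ 318
112^50 ≡ 381
112^80 ≡ 72
112^100 ≡ 400
112^200 ≡ 1
The smallest such exponent is 200, so the order of 112 is 200.

200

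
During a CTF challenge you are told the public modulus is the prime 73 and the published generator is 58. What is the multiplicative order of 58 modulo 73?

By Lagrange's theorem, ord_73(58) divides φ(73) = 73 − 1 = 72 = 2^3 · 3^2.
Divisors of 72: 1, 2, 3, 4, 6, 8, 9, 12, 18, 24, 36, 72.
Test each divisor d:
58^1 ≡ 58 (mod 73)
58^2 ≡ 6 (mod 73)
58^3 ≡ 56 (mod 73)
58^4 ≡ 36 (mod 73)
58^6 ≡ 70 (mod 73)
58^8 ≡ 55 (mod 73)
58^9 ≡ 51 (mod 73)
58^12 ≡ 9 (mod 73)
58^18 ≡ 46 (mod 73)
58^24 ≡ 8 (mod 73)
58^36 ≡ 72 (mod 73)
58^72 ≡ 1 (mod 73) ✓
Therefore the multiplicative order of 58 modulo 73 is 72.

72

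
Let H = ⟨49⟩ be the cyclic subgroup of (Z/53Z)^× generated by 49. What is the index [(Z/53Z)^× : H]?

4

Since 49 ∈ (Z/53Z)^×, its order divides φ(53) = 53 − 1 = 52 = 2^2 · 13.
Divisors of 52: 1, 2, 4, 13, 26, 52.
Compute 49^d (mod 53) for the divisors d until we hit 1:
49^1 ≡ 49
49^2 ≡ 16
49^4 ≡ 44
49^13 ≡ 1
The order of 49 is 13, so the subgroup it generates has 13 elements.
Index = |(Z/53Z)^×| / |⟨49⟩| = 52 / 13 = 4.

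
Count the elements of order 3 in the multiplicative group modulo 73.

2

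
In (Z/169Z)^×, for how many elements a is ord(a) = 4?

φ(169) = φ(13^2) = 13·(13−1) = 156 = 2^2 · 3 · 13.
(Z/169Z)^× is cyclic (|G| = 156); a cyclic group of order m has exactly φ(d) elements of each order d | m, and none otherwise.
4 = 2^2 divides 156, and φ(4) = 2.

2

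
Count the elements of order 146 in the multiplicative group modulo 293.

φ(293) = 293 − 1 = 292 = 2^2 · 73.
Since (Z/293Z)^× is cyclic of order 292, the number of elements of order d is φ(d) when d | 292 and 0 otherwise.
146 = 2 · 73 divides 292, and φ(146) = 72.

72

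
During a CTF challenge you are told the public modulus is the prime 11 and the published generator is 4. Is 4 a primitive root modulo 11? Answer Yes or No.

No

φ(11) = 11 − 1 = 10 = 2 · 5.
An element g generates (Z/11Z)^× iff g^(10/q) ≢ 1 (mod 11) for each prime q ∈ {2, 5}.
4^5 ≡ 1 (mod 11)  [q = 2: ≡ 1 ✗]
4^2 ≡ 5 (mod 11)  [q = 5: ≢ 1 ✓]
The check at q = 2 fails, so 4 generates a proper subgroup.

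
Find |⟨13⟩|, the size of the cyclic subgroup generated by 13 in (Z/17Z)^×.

By Lagrange's theorem, ord_17(13) divides φ(17) = 17 − 1 = 16 = 2^4.
Divisors of 16: 1, 2, 4, 8, 16.
Evaluate successive powers at the divisors of 16:
13^1 ≡ 13
13^2 ≡ 16
13^4 ≡ 1
Hence ord(13) = 4.

4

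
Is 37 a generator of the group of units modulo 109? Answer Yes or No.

Yes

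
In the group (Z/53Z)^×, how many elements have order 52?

24

φ(53) = 53 − 1 = 52 = 2^2 · 13.
In a cyclic group of order 52, there are φ(d) elements of order d for each divisor d of 52, and zero for non-divisors.
52 = 2^2 · 13 divides 52, and φ(52) = 24.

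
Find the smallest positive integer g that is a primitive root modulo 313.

φ(313) = 313 − 1 = 312 = 2^3 · 3 · 13.
Test candidates g = 2, 3, … against the prime factors q ∈ {2, 3, 13} of φ(313): g is a generator iff g^(312/q) ≢ 1 for every such q.
g = 2: 2^156 ≡ 1 — hits 1, so not a primitive root.
g = 3: 3^156 ≡ 1 — hits 1, so not a primitive root.
g = 4: 4^156 ≡ 1 — hits 1, so not a primitive root.
g = 5: 5^156 ≡ 312; 5^104 ≡ 1 — hits 1, so not a primitive root.
g = 6: 6^156 ≡ 1 — hits 1, so not a primitive root.
g = 7: 7^156 ≡ 312; 7^104 ≡ 1 — hits 1, so not a primitive root.
g = 8: 8^156 ≡ 1 — hits 1, so not a primitive root.
g = 9: 9^156 ≡ 1 — hits 1, so not a primitive root.
g = 10: 10^156 ≡ 312; 10^104 ≡ 214; 10^24 ≡ 103 — none is 1, so 10 is a primitive root.
So 10 is the smallest generator of (Z/313Z)^×.

10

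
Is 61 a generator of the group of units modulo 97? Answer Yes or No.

φ(97) = 97 − 1 = 96 = 2^5 · 3.
61 is a primitive root mod 97 iff 61^(φ(97)/q) ≢ 1 for every prime q | φ(97), i.e. q ∈ {2, 3}.
61^48 ≡ 1 (mod 97)  [q = 2: ≡ 1 ✗]
61^32 ≡ 35 (mod 97)  [q = 3: ≢ 1 ✓]
The check at q = 2 fails, so 61 generates a proper subgroup.

No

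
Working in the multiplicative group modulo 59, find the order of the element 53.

29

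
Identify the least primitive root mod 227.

2

φ(227) = 227 − 1 = 226 = 2 · 113.
g is a primitive root iff g^(226/q) ≢ 1 (mod 227) for each prime q ∈ {2, 113}.
g = 2: 2^113 ≡ 226; 2^2 ≡ 4 — none is 1, so 2 is a primitive root.
The smallest primitive root modulo 227 is 2.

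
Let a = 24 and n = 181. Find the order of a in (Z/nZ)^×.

180

By Lagrange's theorem, ord_181(24) divides φ(181) = 181 − 1 = 180 = 2^2 · 3^2 · 5.
Divisors of 180: 1, 2, 3, 4, 5, 6, 9, 10, 12, 15, 18, 20, 30, 36, 45, 60, 90, 180.
Evaluate successive powers at the divisors of 180:
24^1 ≡ 24
24^2 ≡ 33
24^3 ≡ 68
24^4 ≡ 3
24^5 ≡ 72
24^6 ≡ 99
24^9 ≡ 35
24^10 ≡ 116
24^12 ≡ 27
24^15 ≡ 26
24^18 ≡ 139
24^20 ≡ 62
24^30 ≡ 133
24^36 ≡ 135
24^45 ≡ 19
24^60 ≡ 132
24^90 ≡ 180
24^180 ≡ 1
The smallest such exponent is 180, so the order of 24 is 180.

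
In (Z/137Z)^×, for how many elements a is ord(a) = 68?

φ(137) = 137 − 1 = 136 = 2^3 · 17.
Since (Z/137Z)^× is cyclic of order 136, the number of elements of order d is φ(d) when d | 136 and 0 otherwise.
68 = 2^2 · 17 divides 136, and φ(68) = 32.

32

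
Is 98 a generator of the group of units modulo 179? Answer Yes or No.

Yes

φ(179) = 179 − 1 = 178 = 2 · 89.
Test 98^(178/q) mod 179 for each prime factor q of 178:
98^89 ≡ 178 (mod 179)  [q = 2: ≢ 1 ✓]
98^2 ≡ 117 (mod 179)  [q = 89: ≢ 1 ✓]
None equal 1, so ord_179(98) = 178: 98 is a primitive root.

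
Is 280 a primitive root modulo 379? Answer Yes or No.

No

φ(379) = 379 − 1 = 378 = 2 · 3^3 · 7.
It suffices to check that the order of 280 is not a proper divisor of 378: compute 280^(378/q) for q ∈ {2, 3, 7}.
280^189 ≡ 1 (mod 379)  [q = 2: ≡ 1 ✗]
280^126 ≡ 51 (mod 379)  [q = 3: ≢ 1 ✓]
280^54 ≡ 125 (mod 379)  [q = 7: ≢ 1 ✓]
The check at q = 2 fails, so 280 generates a proper subgroup.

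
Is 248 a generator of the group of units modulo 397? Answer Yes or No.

φ(397) = 397 − 1 = 396 = 2^2 · 3^2 · 11.
It suffices to check that the order of 248 is not a proper divisor of 396: compute 248^(396/q) for q ∈ {2, 3, 11}.
248^198 ≡ 396 (mod 397)  [q = 2: ≢ 1 ✓]
248^132 ≡ 1 (mod 397)  [q = 3: ≡ 1 ✗]
248^36 ≡ 393 (mod 397)  [q = 11: ≢ 1 ✓]
248^132 ≡ 1 shows ord(248) | 132, strictly less than φ(397); not a primitive root.

No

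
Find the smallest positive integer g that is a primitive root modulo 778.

3

φ(778) = φ(2)·φ(389) = 1·388 = 388 = 2^2 · 97.
g is a primitive root iff g^(388/q) ≢ 1 (mod 778) for each prime q ∈ {2, 97}.
g = 2: gcd(2, 778) = 2 > 1, not a unit — skip.
g = 3: 3^194 ≡ 777; 3^4 ≡ 81 — none is 1, so 3 is a primitive root.
The smallest primitive root modulo 778 is 3.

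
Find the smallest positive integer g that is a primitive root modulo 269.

2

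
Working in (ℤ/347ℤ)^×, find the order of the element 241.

173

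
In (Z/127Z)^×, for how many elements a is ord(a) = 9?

6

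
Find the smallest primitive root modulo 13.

2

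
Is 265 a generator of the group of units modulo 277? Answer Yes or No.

No

φ(277) = 277 − 1 = 276 = 2^2 · 3 · 23.
An element g generates (Z/277Z)^× iff g^(276/q) ≢ 1 (mod 277) for each prime q ∈ {2, 3, 23}.
265^138 ≡ 1 (mod 277)  [q = 2: ≡ 1 ✗]
265^92 ≡ 160 (mod 277)  [q = 3: ≢ 1 ✓]
265^12 ≡ 236 (mod 277)  [q = 23: ≢ 1 ✓]
265^138 ≡ 1 shows ord(265) | 138, strictly less than φ(277); not a primitive root.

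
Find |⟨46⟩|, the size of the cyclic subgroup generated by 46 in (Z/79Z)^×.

13

Since 46 ∈ (Z/79Z)^×, its order divides φ(79) = 79 − 1 = 78 = 2 · 3 · 13.
Divisors of 78: 1, 2, 3, 6, 13, 26, 39, 78.
Evaluate successive powers at the divisors of 78:
46^1 ≡ 46
46^2 ≡ 62
46^3 ≡ 8
46^6 ≡ 64
46^13 ≡ 1
So ord_79(46) = 13.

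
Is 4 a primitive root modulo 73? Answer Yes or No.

φ(73) = 73 − 1 = 72 = 2^3 · 3^2.
It suffices to check that the order of 4 is not a proper divisor of 72: compute 4^(72/q) for q ∈ {2, 3}.
4^36 ≡ 1 (mod 73)  [q = 2: ≡ 1 ✗]
4^24 ≡ 8 (mod 73)  [q = 3: ≢ 1 ✓]
Since 4^36 ≡ 1, the order of 4 divides 36 < 72, so 4 is not a primitive root.

No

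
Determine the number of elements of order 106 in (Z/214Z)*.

φ(214) = φ(2)·φ(107) = 1·106 = 106 = 2 · 53.
(Z/214Z)^× is cyclic (|G| = 106); a cyclic group of order m has exactly φ(d) elements of each order d | m, and none otherwise.
106 = 2 · 53 divides 106, and φ(106) = 52.

52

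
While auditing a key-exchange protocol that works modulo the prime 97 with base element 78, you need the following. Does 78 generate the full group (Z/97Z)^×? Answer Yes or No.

No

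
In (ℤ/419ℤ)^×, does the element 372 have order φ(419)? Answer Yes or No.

φ(419) = 419 − 1 = 418 = 2 · 11 · 19.
An element g generates (Z/419Z)^× iff g^(418/q) ≢ 1 (mod 419) for each prime q ∈ {2, 11, 19}.
372^209 ≡ 418 (mod 419)  [q = 2: ≢ 1 ✓]
372^38 ≡ 1 (mod 419)  [q = 11: ≡ 1 ✗]
372^22 ≡ 330 (mod 419)  [q = 19: ≢ 1 ✓]
Since 372^38 ≡ 1, the order of 372 divides 38 < 418, so 372 is not a primitive root.

No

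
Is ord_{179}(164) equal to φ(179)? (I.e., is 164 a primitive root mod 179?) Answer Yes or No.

Yes

φ(179) = 179 − 1 = 178 = 2 · 89.
It suffices to check that the order of 164 is not a proper divisor of 178: compute 164^(178/q) for q ∈ {2, 89}.
164^89 ≡ 178 (mod 179)  [q = 2: ≢ 1 ✓]
164^2 ≡ 46 (mod 179)  [q = 89: ≢ 1 ✓]
Every test exponent gives a nontrivial residue, hence 164 generates the full group.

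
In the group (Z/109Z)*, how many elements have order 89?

φ(109) = 109 − 1 = 108 = 2^2 · 3^3.
In a cyclic group of order 108, there are φ(d) elements of order d for each divisor d of 108, and zero for non-divisors.
89 does not divide 108, so no element of (Z/109Z)^× has order 89.

0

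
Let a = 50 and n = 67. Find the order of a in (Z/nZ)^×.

66

ord(50) | φ(67) = 67 − 1 = 66 = 2 · 3 · 11.
Divisors of 66: 1, 2, 3, 6, 11, 22, 33, 66.
Check 50^d mod 67 for each divisor in increasing order:
50^1 ≡ 50 (mod 67)
50^2 ≡ 21 (mod 67)
50^3 ≡ 45 (mod 67)
50^6 ≡ 15 (mod 67)
50^11 ≡ 38 (mod 67)
50^22 ≡ 37 (mod 67)
50^33 ≡ 66 (mod 67)
50^66 ≡ 1 (mod 67) ✓
Hence ord(50) = 66.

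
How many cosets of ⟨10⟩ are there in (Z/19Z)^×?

By Lagrange's theorem, ord_19(10) divides φ(19) = 19 − 1 = 18 = 2 · 3^2.
Divisors of 18: 1, 2, 3, 6, 9, 18.
Test each divisor d:
10^1 ≡ 10 (mod 19)
10^2 ≡ 5 (mod 19)
10^3 ≡ 12 (mod 19)
10^6 ≡ 11 (mod 19)
10^9 ≡ 18 (mod 19)
10^18 ≡ 1 (mod 19) ✓
So ord_19(10) = 18, hence |⟨10⟩| = 18.
The index is φ(19) / ord(10) = 18 / 18 = 1.

1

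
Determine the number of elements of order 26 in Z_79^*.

φ(79) = 79 − 1 = 78 = 2 · 3 · 13.
(Z/79Z)^× is cyclic (|G| = 78); a cyclic group of order m has exactly φ(d) elements of each order d | m, and none otherwise.
26 = 2 · 13 divides 78, and φ(26) = 12.

12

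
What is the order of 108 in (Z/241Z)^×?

120

The order of 108 must divide φ(241) = 241 − 1 = 240 = 2^4 · 3 · 5.
Divisors of 240: 1, 2, 3, 4, 5, 6, 8, 10, 12, 15, 16, 20, 24, 30, 40, 48, 60, 80, 120, 240.
Check 108^d mod 241 for each divisor in increasing order:
108^1 ≡ 108 (mod 241)
108^2 ≡ 96 (mod 241)
108^3 ≡ 5 (mod 241)
108^4 ≡ 58 (mod 241)
108^5 ≡ 239 (mod 241)
108^6 ≡ 25 (mod 241)
108^8 ≡ 231 (mod 241)
108^10 ≡ 4 (mod 241)
108^12 ≡ 143 (mod 241)
108^15 ≡ 233 (mod 241)
108^16 ≡ 100 (mod 241)
108^20 ≡ 16 (mod 241)
108^24 ≡ 205 (mod 241)
108^30 ≡ 64 (mod 241)
108^40 ≡ 15 (mod 241)
108^48 ≡ 91 (mod 241)
108^60 ≡ 240 (mod 241)
108^80 ≡ 225 (mod 241)
108^120 ≡ 1 (mod 241) ✓
Hence ord(108) = 120.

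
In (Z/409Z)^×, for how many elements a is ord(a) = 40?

φ(409) = 409 − 1 = 408 = 2^3 · 3 · 17.
In a cyclic group of order 408, there are φ(d) elements of order d for each divisor d of 408, and zero for non-divisors.
Here 408 is not a multiple of 40, so there are no elements of order 40.

0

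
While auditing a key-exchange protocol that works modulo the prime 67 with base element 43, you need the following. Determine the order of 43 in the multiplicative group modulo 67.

22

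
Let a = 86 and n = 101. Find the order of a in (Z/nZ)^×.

Since 86 ∈ (Z/101Z)^×, its order divides φ(101) = 101 − 1 = 100 = 2^2 · 5^2.
Divisors of 100: 1, 2, 4, 5, 10, 20, 25, 50, 100.
Check 86^d mod 101 for each divisor in increasing order:
86^1 ≡ 86 (mod 101)
86^2 ≡ 23 (mod 101)
86^4 ≡ 24 (mod 101)
86^5 ≡ 44 (mod 101)
86^10 ≡ 17 (mod 101)
86^20 ≡ 87 (mod 101)
86^25 ≡ 91 (mod 101)
86^50 ≡ 100 (mod 101)
86^100 ≡ 1 (mod 101) ✓
Therefore the multiplicative order of 86 modulo 101 is 100.

100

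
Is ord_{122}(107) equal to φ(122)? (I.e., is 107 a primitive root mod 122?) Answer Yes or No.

No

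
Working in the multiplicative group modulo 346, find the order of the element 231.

By Lagrange's theorem, ord_346(231) divides φ(346) = φ(2)·φ(173) = 1·172 = 172 = 2^2 · 43.
Divisors of 172: 1, 2, 4, 43, 86, 172.
Compute 231^d (mod 346) for the divisors d until we hit 1:
231^1 ≡ 231 (mod 346)
231^2 ≡ 77 (mod 346)
231^4 ≡ 47 (mod 346)
231^43 ≡ 253 (mod 346)
231^86 ≡ 345 (mod 346)
231^172 ≡ 1 (mod 346) ✓
The smallest such exponent is 172, so the order of 231 is 172.

172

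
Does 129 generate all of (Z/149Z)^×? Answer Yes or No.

No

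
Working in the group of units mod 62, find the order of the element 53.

30

By Lagrange's theorem, ord_62(53) divides φ(62) = φ(2)·φ(31) = 1·30 = 30 = 2 · 3 · 5.
Divisors of 30: 1, 2, 3, 5, 6, 10, 15, 30.
Check 53^d mod 62 for each divisor in increasing order:
53^1 ≡ 53 (mod 62)
53^2 ≡ 19 (mod 62)
53^3 ≡ 15 (mod 62)
53^5 ≡ 37 (mod 62)
53^6 ≡ 39 (mod 62)
53^10 ≡ 5 (mod 62)
53^15 ≡ 61 (mod 62)
53^30 ≡ 1 (mod 62) ✓
The smallest such exponent is 30, so the order of 53 is 30.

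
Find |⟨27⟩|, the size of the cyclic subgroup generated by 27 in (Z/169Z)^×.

Since 27 ∈ (Z/169Z)^×, its order divides φ(169) = φ(13^2) = 13·(13−1) = 156 = 2^2 · 3 · 13.
Divisors of 156: 1, 2, 3, 4, 6, 12, 13, 26, 39, 52, 78, 156.
Compute 27^d (mod 169) for the divisors d until we hit 1:
27^1 ≡ 27 (mod 169)
27^2 ≡ 53 (mod 169)
27^3 ≡ 79 (mod 169)
27^4 ≡ 105 (mod 169)
27^6 ≡ 157 (mod 169)
27^12 ≡ 144 (mod 169)
27^13 ≡ 1 (mod 169) ✓
Therefore the multiplicative order of 27 modulo 169 is 13.

13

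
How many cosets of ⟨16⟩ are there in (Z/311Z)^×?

ord(16) | φ(311) = 311 − 1 = 310 = 2 · 5 · 31.
Divisors of 310: 1, 2, 5, 10, 31, 62, 155, 310.
Check 16^d mod 311 for each divisor in increasing order:
16^1 ≡ 16
16^2 ≡ 256
16^5 ≡ 195
16^10 ≡ 83
16^31 ≡ 216
16^62 ≡ 6
16^155 ≡ 1
The order of 16 is 155, so the subgroup it generates has 155 elements.
Index = |(Z/311Z)^×| / |⟨16⟩| = 310 / 155 = 2.

2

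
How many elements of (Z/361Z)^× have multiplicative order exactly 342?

108

φ(361) = φ(19^2) = 19·(19−1) = 342 = 2 · 3^2 · 19.
(Z/361Z)^× is cyclic (|G| = 342); a cyclic group of order m has exactly φ(d) elements of each order d | m, and none otherwise.
342 = 2 · 3^2 · 19 divides 342, and φ(342) = 108.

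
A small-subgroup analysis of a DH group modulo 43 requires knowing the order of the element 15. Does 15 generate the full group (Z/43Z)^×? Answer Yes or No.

No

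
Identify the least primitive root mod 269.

φ(269) = 269 − 1 = 268 = 2^2 · 67.
Test candidates g = 2, 3, … against the prime factors q ∈ {2, 67} of φ(269): g is a generator iff g^(268/q) ≢ 1 for every such q.
g = 2: 2^134 ≡ 268; 2^4 ≡ 16 — none is 1, so 2 is a primitive root.
So 2 is the smallest generator of (Z/269Z)^×.

2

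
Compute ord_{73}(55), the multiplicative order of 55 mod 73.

ord(55) | φ(73) = 73 − 1 = 72 = 2^3 · 3^2.
Divisors of 72: 1, 2, 3, 4, 6, 8, 9, 12, 18, 24, 36, 72.
Check 55^d mod 73 for each divisor in increasing order:
55^1 ≡ 55 (mod 73)
55^2 ≡ 32 (mod 73)
55^3 ≡ 8 (mod 73)
55^4 ≡ 2 (mod 73)
55^6 ≡ 64 (mod 73)
55^8 ≡ 4 (mod 73)
55^9 ≡ 1 (mod 73) ✓
Hence ord(55) = 9.

9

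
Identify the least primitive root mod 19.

2

φ(19) = 19 − 1 = 18 = 2 · 3^2.
g is a primitive root iff g^(18/q) ≢ 1 (mod 19) for each prime q ∈ {2, 3}.
g = 2: 2^9 ≡ 18; 2^6 ≡ 7 — none is 1, so 2 is a primitive root.
The smallest primitive root modulo 19 is 2.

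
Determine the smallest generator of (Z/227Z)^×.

2

φ(227) = 227 − 1 = 226 = 2 · 113.
g is a primitive root iff g^(226/q) ≢ 1 (mod 227) for each prime q ∈ {2, 113}.
g = 2: 2^113 ≡ 226; 2^2 ≡ 4 — none is 1, so 2 is a primitive root.
Hence the least primitive root of 227 is 2.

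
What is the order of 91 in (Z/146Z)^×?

18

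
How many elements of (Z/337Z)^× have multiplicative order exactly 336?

96

φ(337) = 337 − 1 = 336 = 2^4 · 3 · 7.
Since (Z/337Z)^× is cyclic of order 336, the number of elements of order d is φ(d) when d | 336 and 0 otherwise.
336 = 2^4 · 3 · 7 divides 336, and φ(336) = 96.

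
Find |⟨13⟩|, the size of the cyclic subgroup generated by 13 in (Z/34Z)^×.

4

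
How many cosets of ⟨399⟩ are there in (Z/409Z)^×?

Since 399 ∈ (Z/409Z)^×, its order divides φ(409) = 409 − 1 = 408 = 2^3 · 3 · 17.
Divisors of 408: 1, 2, 3, 4, 6, 8, 12, 17, 24, 34, 51, 68, 102, 136, 204, 408.
Check 399^d mod 409 for each divisor in increasing order:
399^1 ≡ 399 (mod 409)
399^2 ≡ 100 (mod 409)
399^3 ≡ 227 (mod 409)
399^4 ≡ 184 (mod 409)
399^6 ≡ 404 (mod 409)
399^8 ≡ 318 (mod 409)
399^12 ≡ 25 (mod 409)
399^17 ≡ 217 (mod 409)
399^24 ≡ 216 (mod 409)
399^34 ≡ 54 (mod 409)
399^51 ≡ 266 (mod 409)
399^68 ≡ 53 (mod 409)
399^102 ≡ 408 (mod 409)
399^136 ≡ 355 (mod 409)
399^204 ≡ 1 (mod 409) ✓
So ord_409(399) = 204, hence |⟨399⟩| = 204.
Index = |(Z/409Z)^×| / |⟨399⟩| = 408 / 204 = 2.

2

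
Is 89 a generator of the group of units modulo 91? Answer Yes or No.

No

91 = 7 · 13 is a product of two distinct odd primes, so (Z/91Z)^× ≅ (Z/7Z)^× × (Z/13Z)^× is not cyclic.
No primitive root modulo 91 exists; in particular 89 is not one.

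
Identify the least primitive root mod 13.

2

φ(13) = 13 − 1 = 12 = 2^2 · 3.
g is a primitive root iff g^(12/q) ≢ 1 (mod 13) for each prime q ∈ {2, 3}.
g = 2: 2^6 ≡ 12; 2^4 ≡ 3 — none is 1, so 2 is a primitive root.
Hence the least primitive root of 13 is 2.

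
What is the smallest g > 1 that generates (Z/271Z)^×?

φ(271) = 271 − 1 = 270 = 2 · 3^3 · 5.
g is a primitive root iff g^(270/q) ≢ 1 (mod 271) for each prime q ∈ {2, 3, 5}.
g = 2: 2^135 ≡ 1 — hits 1, so not a primitive root.
g = 3: 3^135 ≡ 270; 3^90 ≡ 1 — hits 1, so not a primitive root.
g = 4: 4^135 ≡ 1 — hits 1, so not a primitive root.
g = 5: 5^135 ≡ 1 — hits 1, so not a primitive root.
g = 6: 6^135 ≡ 270; 6^90 ≡ 242; 6^54 ≡ 10 — none is 1, so 6 is a primitive root.
So 6 is the smallest generator of (Z/271Z)^×.

6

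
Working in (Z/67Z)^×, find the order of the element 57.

66

The order of 57 must divide φ(67) = 67 − 1 = 66 = 2 · 3 · 11.
Divisors of 66: 1, 2, 3, 6, 11, 22, 33, 66.
Check 57^d mod 67 for each divisor in increasing order:
57^1 ≡ 57 (mod 67)
57^2 ≡ 33 (mod 67)
57^3 ≡ 5 (mod 67)
57^6 ≡ 25 (mod 67)
57^11 ≡ 38 (mod 67)
57^22 ≡ 37 (mod 67)
57^33 ≡ 66 (mod 67)
57^66 ≡ 1 (mod 67) ✓
Hence ord(57) = 66.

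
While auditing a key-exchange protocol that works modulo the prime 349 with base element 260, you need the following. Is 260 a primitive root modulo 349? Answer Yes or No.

Yes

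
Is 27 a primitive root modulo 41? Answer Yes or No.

φ(41) = 41 − 1 = 40 = 2^3 · 5.
27 is a primitive root mod 41 iff 27^(φ(41)/q) ≢ 1 for every prime q | φ(41), i.e. q ∈ {2, 5}.
27^20 ≡ 40 (mod 41)  [q = 2: ≢ 1 ✓]
27^8 ≡ 1 (mod 41)  [q = 5: ≡ 1 ✗]
Since 27^8 ≡ 1, the order of 27 divides 8 < 40, so 27 is not a primitive root.

No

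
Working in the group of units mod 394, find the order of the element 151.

196

The order of 151 must divide φ(394) = φ(2)·φ(197) = 1·196 = 196 = 2^2 · 7^2.
Divisors of 196: 1, 2, 4, 7, 14, 28, 49, 98, 196.
Evaluate successive powers at the divisors of 196:
151^1 ≡ 151
151^2 ≡ 343
151^4 ≡ 237
151^7 ≡ 265
151^14 ≡ 93
151^28 ≡ 375
151^49 ≡ 211
151^98 ≡ 393
151^196 ≡ 1
So ord_394(151) = 196.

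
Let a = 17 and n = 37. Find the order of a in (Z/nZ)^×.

36

ord(17) | φ(37) = 37 − 1 = 36 = 2^2 · 3^2.
Divisors of 36: 1, 2, 3, 4, 6, 9, 12, 18, 36.
Evaluate successive powers at the divisors of 36:
17^1 ≡ 17
17^2 ≡ 30
17^3 ≡ 29
17^4 ≡ 12
17^6 ≡ 27
17^9 ≡ 6
17^12 ≡ 26
17^18 ≡ 36
17^36 ≡ 1
Hence ord(17) = 36.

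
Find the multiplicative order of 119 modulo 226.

112

Since 119 ∈ (Z/226Z)^×, its order divides φ(226) = φ(2)·φ(113) = 1·112 = 112 = 2^4 · 7.
Divisors of 112: 1, 2, 4, 7, 8, 14, 16, 28, 56, 112.
Evaluate successive powers at the divisors of 112:
119^1 ≡ 119 (mod 226)
119^2 ≡ 149 (mod 226)
119^4 ≡ 53 (mod 226)
119^7 ≡ 35 (mod 226)
119^8 ≡ 97 (mod 226)
119^14 ≡ 95 (mod 226)
119^16 ≡ 143 (mod 226)
119^28 ≡ 211 (mod 226)
119^56 ≡ 225 (mod 226)
119^112 ≡ 1 (mod 226) ✓
Hence ord(119) = 112.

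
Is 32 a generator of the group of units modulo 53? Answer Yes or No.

φ(53) = 53 − 1 = 52 = 2^2 · 13.
An element g generates (Z/53Z)^× iff g^(52/q) ≢ 1 (mod 53) for each prime q ∈ {2, 13}.
32^26 ≡ 52 (mod 53)  [q = 2: ≢ 1 ✓]
32^4 ≡ 24 (mod 53)  [q = 13: ≢ 1 ✓]
None equal 1, so ord_53(32) = 52: 32 is a primitive root.

Yes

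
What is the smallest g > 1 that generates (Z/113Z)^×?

3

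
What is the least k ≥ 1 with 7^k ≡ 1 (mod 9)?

3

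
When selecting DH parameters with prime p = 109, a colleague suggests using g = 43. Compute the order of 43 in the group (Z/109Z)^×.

ord(43) | φ(109) = 109 − 1 = 108 = 2^2 · 3^3.
Divisors of 108: 1, 2, 3, 4, 6, 9, 12, 18, 27, 36, 54, 108.
Test each divisor d:
43^1 ≡ 43 (mod 109)
43^2 ≡ 105 (mod 109)
43^3 ≡ 46 (mod 109)
43^4 ≡ 16 (mod 109)
43^6 ≡ 45 (mod 109)
43^9 ≡ 108 (mod 109)
43^12 ≡ 63 (mod 109)
43^18 ≡ 1 (mod 109) ✓
So ord_109(43) = 18.

18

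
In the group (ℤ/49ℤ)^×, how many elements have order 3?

φ(49) = φ(7^2) = 7·(7−1) = 42 = 2 · 3 · 7.
Since (Z/49Z)^× is cyclic of order 42, the number of elements of order d is φ(d) when d | 42 and 0 otherwise.
3 | 42, and φ(3) = 3 − 1 = 2.

2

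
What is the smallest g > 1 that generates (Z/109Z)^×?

6

φ(109) = 109 − 1 = 108 = 2^2 · 3^3.
Test candidates g = 2, 3, … against the prime factors q ∈ {2, 3} of φ(109): g is a generator iff g^(108/q) ≢ 1 for every such q.
g = 2: 2^54 ≡ 108; 2^36 ≡ 1 — hits 1, so not a primitive root.
g = 3: 3^54 ≡ 1 — hits 1, so not a primitive root.
g = 4: 4^54 ≡ 1 — hits 1, so not a primitive root.
g = 5: 5^54 ≡ 1 — hits 1, so not a primitive root.
g = 6: 6^54 ≡ 108; 6^36 ≡ 63 — none is 1, so 6 is a primitive root.
So 6 is the smallest generator of (Z/109Z)^×.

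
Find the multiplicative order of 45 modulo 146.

The order of 45 must divide φ(146) = φ(2)·φ(73) = 1·72 = 72 = 2^3 · 3^2.
Divisors of 72: 1, 2, 3, 4, 6, 8, 9, 12, 18, 24, 36, 72.
Check 45^d mod 146 for each divisor in increasing order:
45^1 ≡ 45
45^2 ≡ 127
45^3 ≡ 21
45^4 ≡ 69
45^6 ≡ 3
45^8 ≡ 89
45^9 ≡ 63
45^12 ≡ 9
45^18 ≡ 27
45^24 ≡ 81
45^36 ≡ 145
45^72 ≡ 1
So ord_146(45) = 72.

72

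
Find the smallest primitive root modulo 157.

φ(157) = 157 − 1 = 156 = 2^2 · 3 · 13.
g is a primitive root iff g^(156/q) ≢ 1 (mod 157) for each prime q ∈ {2, 3, 13}.
g = 2: 2^78 ≡ 156; 2^52 ≡ 1 — hits 1, so not a primitive root.
g = 3: 3^78 ≡ 1 — hits 1, so not a primitive root.
g = 4: 4^78 ≡ 1 — hits 1, so not a primitive root.
g = 5: 5^78 ≡ 156; 5^52 ≡ 12; 5^12 ≡ 130 — none is 1, so 5 is a primitive root.
The smallest primitive root modulo 157 is 5.

5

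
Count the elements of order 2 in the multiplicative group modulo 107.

1

φ(107) = 107 − 1 = 106 = 2 · 53.
Since (Z/107Z)^× is cyclic of order 106, the number of elements of order d is φ(d) when d | 106 and 0 otherwise.
2 | 106, and φ(2) = 2 − 1 = 1.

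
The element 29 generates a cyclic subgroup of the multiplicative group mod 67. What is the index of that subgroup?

Since 29 ∈ (Z/67Z)^×, its order divides φ(67) = 67 − 1 = 66 = 2 · 3 · 11.
Divisors of 66: 1, 2, 3, 6, 11, 22, 33, 66.
Test each divisor d:
29^1 ≡ 29
29^2 ≡ 37
29^3 ≡ 1
The order of 29 is 3, so the subgroup it generates has 3 elements.
Index = |(Z/67Z)^×| / |⟨29⟩| = 66 / 3 = 22.

22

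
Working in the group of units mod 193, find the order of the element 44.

192

ord(44) | φ(193) = 193 − 1 = 192 = 2^6 · 3.
Divisors of 192: 1, 2, 3, 4, 6, 8, 12, 16, 24, 32, 48, 64, 96, 192.
Compute 44^d (mod 193) for the divisors d until we hit 1:
44^1 ≡ 44
44^2 ≡ 6
44^3 ≡ 71
44^4 ≡ 36
44^6 ≡ 23
44^8 ≡ 138
44^12 ≡ 143
44^16 ≡ 130
44^24 ≡ 184
44^32 ≡ 109
44^48 ≡ 81
44^64 ≡ 108
44^96 ≡ 192
44^192 ≡ 1
So ord_193(44) = 192.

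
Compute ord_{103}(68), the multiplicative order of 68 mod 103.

Since 68 ∈ (Z/103Z)^×, its order divides φ(103) = 103 − 1 = 102 = 2 · 3 · 17.
Divisors of 102: 1, 2, 3, 6, 17, 34, 51, 102.
Evaluate successive powers at the divisors of 102:
68^1 ≡ 68
68^2 ≡ 92
68^3 ≡ 76
68^6 ≡ 8
68^17 ≡ 56
68^34 ≡ 46
68^51 ≡ 1
So ord_103(68) = 51.

51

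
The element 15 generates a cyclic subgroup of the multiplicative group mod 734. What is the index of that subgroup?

By Lagrange's theorem, ord_734(15) divides φ(734) = φ(2)·φ(367) = 1·366 = 366 = 2 · 3 · 61.
Divisors of 366: 1, 2, 3, 6, 61, 122, 183, 366.
Check 15^d mod 734 for each divisor in increasing order:
15^1 ≡ 15
15^2 ≡ 225
15^3 ≡ 439
15^6 ≡ 413
15^61 ≡ 1
Thus |⟨15⟩| = ord(15) = 61.
[(Z/734Z)^× : ⟨15⟩] = 366/61 = 6.

6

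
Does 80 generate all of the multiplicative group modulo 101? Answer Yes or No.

φ(101) = 101 − 1 = 100 = 2^2 · 5^2.
80 is a primitive root mod 101 iff 80^(φ(101)/q) ≢ 1 for every prime q | φ(101), i.e. q ∈ {2, 5}.
80^50 ≡ 1 (mod 101)  [q = 2: ≡ 1 ✗]
80^20 ≡ 87 (mod 101)  [q = 5: ≢ 1 ✓]
Since 80^50 ≡ 1, the order of 80 divides 50 < 100, so 80 is not a primitive root.

No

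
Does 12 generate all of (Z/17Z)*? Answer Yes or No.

φ(17) = 17 − 1 = 16 = 2^4.
Test 12^(16/q) mod 17 for each prime factor q of 16:
12^8 ≡ 16 (mod 17)  [q = 2: ≢ 1 ✓]
Every test exponent gives a nontrivial residue, hence 12 generates the full group.

Yes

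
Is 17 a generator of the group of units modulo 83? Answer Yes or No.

No

φ(83) = 83 − 1 = 82 = 2 · 41.
Test 17^(82/q) mod 83 for each prime factor q of 82:
17^41 ≡ 1 (mod 83)  [q = 2: ≡ 1 ✗]
17^2 ≡ 40 (mod 83)  [q = 41: ≢ 1 ✓]
The check at q = 2 fails, so 17 generates a proper subgroup.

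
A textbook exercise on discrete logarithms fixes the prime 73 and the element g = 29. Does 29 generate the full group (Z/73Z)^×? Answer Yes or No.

Yes

φ(73) = 73 − 1 = 72 = 2^3 · 3^2.
An element g generates (Z/73Z)^× iff g^(72/q) ≢ 1 (mod 73) for each prime q ∈ {2, 3}.
29^36 ≡ 72 (mod 73)  [q = 2: ≢ 1 ✓]
29^24 ≡ 64 (mod 73)  [q = 3: ≢ 1 ✓]
None equal 1, so ord_73(29) = 72: 29 is a primitive root.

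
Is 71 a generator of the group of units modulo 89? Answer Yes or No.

No

φ(89) = 89 − 1 = 88 = 2^3 · 11.
Test 71^(88/q) mod 89 for each prime factor q of 88:
71^44 ≡ 1 (mod 89)  [q = 2: ≡ 1 ✗]
71^8 ≡ 67 (mod 89)  [q = 11: ≢ 1 ✓]
The check at q = 2 fails, so 71 generates a proper subgroup.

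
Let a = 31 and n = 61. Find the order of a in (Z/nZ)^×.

By Lagrange's theorem, ord_61(31) divides φ(61) = 61 − 1 = 60 = 2^2 · 3 · 5.
Divisors of 60: 1, 2, 3, 4, 5, 6, 10, 12, 15, 20, 30, 60.
Test each divisor d:
31^1 ≡ 31 (mod 61)
31^2 ≡ 46 (mod 61)
31^3 ≡ 23 (mod 61)
31^4 ≡ 42 (mod 61)
31^5 ≡ 21 (mod 61)
31^6 ≡ 41 (mod 61)
31^10 ≡ 14 (mod 61)
31^12 ≡ 34 (mod 61)
31^15 ≡ 50 (mod 61)
31^20 ≡ 13 (mod 61)
31^30 ≡ 60 (mod 61)
31^60 ≡ 1 (mod 61) ✓
The smallest such exponent is 60, so the order of 31 is 60.

60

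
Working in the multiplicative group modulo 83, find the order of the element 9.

41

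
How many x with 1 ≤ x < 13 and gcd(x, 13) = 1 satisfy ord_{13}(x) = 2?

1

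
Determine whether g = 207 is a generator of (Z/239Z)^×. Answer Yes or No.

φ(239) = 239 − 1 = 238 = 2 · 7 · 17.
An element g generates (Z/239Z)^× iff g^(238/q) ≢ 1 (mod 239) for each prime q ∈ {2, 7, 17}.
207^119 ≡ 238 (mod 239)  [q = 2: ≢ 1 ✓]
207^34 ≡ 24 (mod 239)  [q = 7: ≢ 1 ✓]
207^14 ≡ 40 (mod 239)  [q = 17: ≢ 1 ✓]
Every test exponent gives a nontrivial residue, hence 207 generates the full group.

Yes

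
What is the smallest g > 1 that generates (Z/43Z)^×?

3

φ(43) = 43 − 1 = 42 = 2 · 3 · 7.
Test candidates g = 2, 3, … against the prime factors q ∈ {2, 3, 7} of φ(43): g is a generator iff g^(42/q) ≢ 1 for every such q.
g = 2: 2^21 ≡ 42; 2^14 ≡ 1 — hits 1, so not a primitive root.
g = 3: 3^21 ≡ 42; 3^14 ≡ 36; 3^6 ≡ 41 — none is 1, so 3 is a primitive root.
So 3 is the smallest generator of (Z/43Z)^×.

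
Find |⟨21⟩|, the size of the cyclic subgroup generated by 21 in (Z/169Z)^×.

By Lagrange's theorem, ord_169(21) divides φ(169) = φ(13^2) = 13·(13−1) = 156 = 2^2 · 3 · 13.
Divisors of 156: 1, 2, 3, 4, 6, 12, 13, 26, 39, 52, 78, 156.
Test each divisor d:
21^1 ≡ 21 (mod 169)
21^2 ≡ 103 (mod 169)
21^3 ≡ 135 (mod 169)
21^4 ≡ 131 (mod 169)
21^6 ≡ 142 (mod 169)
21^12 ≡ 53 (mod 169)
21^13 ≡ 99 (mod 169)
21^26 ≡ 168 (mod 169)
21^39 ≡ 70 (mod 169)
21^52 ≡ 1 (mod 169) ✓
The smallest such exponent is 52, so the order of 21 is 52.

52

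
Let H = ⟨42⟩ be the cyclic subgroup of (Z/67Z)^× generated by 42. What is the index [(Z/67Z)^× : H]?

ord(42) | φ(67) = 67 − 1 = 66 = 2 · 3 · 11.
Divisors of 66: 1, 2, 3, 6, 11, 22, 33, 66.
Test each divisor d:
42^1 ≡ 42
42^2 ≡ 22
42^3 ≡ 53
42^6 ≡ 62
42^11 ≡ 66
42^22 ≡ 1
Thus |⟨42⟩| = ord(42) = 22.
Index = |(Z/67Z)^×| / |⟨42⟩| = 66 / 22 = 3.

3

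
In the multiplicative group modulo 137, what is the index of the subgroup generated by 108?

1

The order of 108 must divide φ(137) = 137 − 1 = 136 = 2^3 · 17.
Divisors of 136: 1, 2, 4, 8, 17, 34, 68, 136.
Check 108^d mod 137 for each divisor in increasing order:
108^1 ≡ 108
108^2 ≡ 19
108^4 ≡ 87
108^8 ≡ 34
108^17 ≡ 41
108^34 ≡ 37
108^68 ≡ 136
108^136 ≡ 1
So ord_137(108) = 136, hence |⟨108⟩| = 136.
Index = |(Z/137Z)^×| / |⟨108⟩| = 136 / 136 = 1.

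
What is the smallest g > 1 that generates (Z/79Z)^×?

φ(79) = 79 − 1 = 78 = 2 · 3 · 13.
g is a primitive root iff g^(78/q) ≢ 1 (mod 79) for each prime q ∈ {2, 3, 13}.
g = 2: 2^39 ≡ 1 — hits 1, so not a primitive root.
g = 3: 3^39 ≡ 78; 3^26 ≡ 23; 3^6 ≡ 18 — none is 1, so 3 is a primitive root.
The smallest primitive root modulo 79 is 3.

3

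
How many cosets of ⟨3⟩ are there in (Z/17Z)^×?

1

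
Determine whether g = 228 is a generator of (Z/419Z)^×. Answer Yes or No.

Yes

φ(419) = 419 − 1 = 418 = 2 · 11 · 19.
It suffices to check that the order of 228 is not a proper divisor of 418: compute 228^(418/q) for q ∈ {2, 11, 19}.
228^209 ≡ 418 (mod 419)  [q = 2: ≢ 1 ✓]
228^38 ≡ 334 (mod 419)  [q = 11: ≢ 1 ✓]
228^22 ≡ 49 (mod 419)  [q = 19: ≢ 1 ✓]
None equal 1, so ord_419(228) = 418: 228 is a primitive root.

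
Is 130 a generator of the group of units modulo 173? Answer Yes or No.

φ(173) = 173 − 1 = 172 = 2^2 · 43.
It suffices to check that the order of 130 is not a proper divisor of 172: compute 130^(172/q) for q ∈ {2, 43}.
130^86 ≡ 1 (mod 173)  [q = 2: ≡ 1 ✗]
130^4 ≡ 148 (mod 173)  [q = 43: ≢ 1 ✓]
130^86 ≡ 1 shows ord(130) | 86, strictly less than φ(173); not a primitive root.

No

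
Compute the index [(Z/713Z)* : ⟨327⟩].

ord(327) | φ(713) = φ(23·31) = (23−1)·(31−1) = 22·30 = 660 = 2^2 · 3 · 5 · 11.
Divisors of 660: 1, 2, 3, 4, 5, 6, 10, 11, 12, 15, 20, 22, 30, 33, 44, 55, 60, 66, 110, 132, 165, 220, 330, 660.
Evaluate successive powers at the divisors of 660:
327^1 ≡ 327 (mod 713)
327^2 ≡ 692 (mod 713)
327^3 ≡ 263 (mod 713)
327^4 ≡ 441 (mod 713)
327^5 ≡ 181 (mod 713)
327^6 ≡ 8 (mod 713)
327^10 ≡ 676 (mod 713)
327^11 ≡ 22 (mod 713)
327^12 ≡ 64 (mod 713)
327^15 ≡ 433 (mod 713)
327^20 ≡ 656 (mod 713)
327^22 ≡ 484 (mod 713)
327^30 ≡ 683 (mod 713)
327^33 ≡ 666 (mod 713)
327^44 ≡ 392 (mod 713)
327^55 ≡ 68 (mod 713)
327^60 ≡ 187 (mod 713)
327^66 ≡ 70 (mod 713)
327^110 ≡ 346 (mod 713)
327^132 ≡ 622 (mod 713)
327^165 ≡ 712 (mod 713)
327^220 ≡ 645 (mod 713)
327^330 ≡ 1 (mod 713) ✓
Thus |⟨327⟩| = ord(327) = 330.
The index is φ(713) / ord(327) = 660 / 330 = 2.

2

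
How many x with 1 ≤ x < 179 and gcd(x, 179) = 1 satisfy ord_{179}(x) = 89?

88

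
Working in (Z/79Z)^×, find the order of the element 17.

26

ord(17) | φ(79) = 79 − 1 = 78 = 2 · 3 · 13.
Divisors of 78: 1, 2, 3, 6, 13, 26, 39, 78.
Compute 17^d (mod 79) for the divisors d until we hit 1:
17^1 ≡ 17 (mod 79)
17^2 ≡ 52 (mod 79)
17^3 ≡ 15 (mod 79)
17^6 ≡ 67 (mod 79)
17^13 ≡ 78 (mod 79)
17^26 ≡ 1 (mod 79) ✓
The smallest such exponent is 26, so the order of 17 is 26.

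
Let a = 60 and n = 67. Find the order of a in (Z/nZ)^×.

Since 60 ∈ (Z/67Z)^×, its order divides φ(67) = 67 − 1 = 66 = 2 · 3 · 11.
Divisors of 66: 1, 2, 3, 6, 11, 22, 33, 66.
Test each divisor d:
60^1 ≡ 60 (mod 67)
60^2 ≡ 49 (mod 67)
60^3 ≡ 59 (mod 67)
60^6 ≡ 64 (mod 67)
60^11 ≡ 37 (mod 67)
60^22 ≡ 29 (mod 67)
60^33 ≡ 1 (mod 67) ✓
Therefore the multiplicative order of 60 modulo 67 is 33.

33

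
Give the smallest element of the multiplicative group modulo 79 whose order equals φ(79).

φ(79) = 79 − 1 = 78 = 2 · 3 · 13.
Test candidates g = 2, 3, … against the prime factors q ∈ {2, 3, 13} of φ(79): g is a generator iff g^(78/q) ≢ 1 for every such q.
g = 2: 2^39 ≡ 1 — hits 1, so not a primitive root.
g = 3: 3^39 ≡ 78; 3^26 ≡ 23; 3^6 ≡ 18 — none is 1, so 3 is a primitive root.
So 3 is the smallest generator of (Z/79Z)^×.

3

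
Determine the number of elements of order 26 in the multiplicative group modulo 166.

0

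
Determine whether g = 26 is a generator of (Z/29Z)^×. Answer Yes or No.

Yes

φ(29) = 29 − 1 = 28 = 2^2 · 7.
26 is a primitive root mod 29 iff 26^(φ(29)/q) ≢ 1 for every prime q | φ(29), i.e. q ∈ {2, 7}.
26^14 ≡ 28 (mod 29)  [q = 2: ≢ 1 ✓]
26^4 ≡ 23 (mod 29)  [q = 7: ≢ 1 ✓]
None equal 1, so ord_29(26) = 28: 26 is a primitive root.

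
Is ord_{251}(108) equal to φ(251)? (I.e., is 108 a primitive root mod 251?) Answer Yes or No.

No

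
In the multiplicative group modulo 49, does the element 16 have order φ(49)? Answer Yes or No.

No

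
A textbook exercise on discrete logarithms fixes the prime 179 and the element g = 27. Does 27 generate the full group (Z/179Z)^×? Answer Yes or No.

φ(179) = 179 − 1 = 178 = 2 · 89.
An element g generates (Z/179Z)^× iff g^(178/q) ≢ 1 (mod 179) for each prime q ∈ {2, 89}.
27^89 ≡ 1 (mod 179)  [q = 2: ≡ 1 ✗]
27^2 ≡ 13 (mod 179)  [q = 89: ≢ 1 ✓]
Since 27^89 ≡ 1, the order of 27 divides 89 < 178, so 27 is not a primitive root.

No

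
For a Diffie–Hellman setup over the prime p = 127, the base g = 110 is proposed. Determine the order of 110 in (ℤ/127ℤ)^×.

Since 110 ∈ (Z/127Z)^×, its order divides φ(127) = 127 − 1 = 126 = 2 · 3^2 · 7.
Divisors of 126: 1, 2, 3, 6, 7, 9, 14, 18, 21, 42, 63, 126.
Test each divisor d:
110^1 ≡ 110 (mod 127)
110^2 ≡ 35 (mod 127)
110^3 ≡ 40 (mod 127)
110^6 ≡ 76 (mod 127)
110^7 ≡ 105 (mod 127)
110^9 ≡ 119 (mod 127)
110^14 ≡ 103 (mod 127)
110^18 ≡ 64 (mod 127)
110^21 ≡ 20 (mod 127)
110^42 ≡ 19 (mod 127)
110^63 ≡ 126 (mod 127)
110^126 ≡ 1 (mod 127) ✓
The smallest such exponent is 126, so the order of 110 is 126.

126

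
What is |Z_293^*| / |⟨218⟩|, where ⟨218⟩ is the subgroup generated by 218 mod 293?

ord(218) | φ(293) = 293 − 1 = 292 = 2^2 · 73.
Divisors of 292: 1, 2, 4, 73, 146, 292.
Compute 218^d (mod 293) for the divisors d until we hit 1:
218^1 ≡ 218 (mod 293)
218^2 ≡ 58 (mod 293)
218^4 ≡ 141 (mod 293)
218^73 ≡ 138 (mod 293)
218^146 ≡ 292 (mod 293)
218^292 ≡ 1 (mod 293) ✓
So ord_293(218) = 292, hence |⟨218⟩| = 292.
Index = |(Z/293Z)^×| / |⟨218⟩| = 292 / 292 = 1.

1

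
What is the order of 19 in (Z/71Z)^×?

35

By Lagrange's theorem, ord_71(19) divides φ(71) = 71 − 1 = 70 = 2 · 5 · 7.
Divisors of 70: 1, 2, 5, 7, 10, 14, 35, 70.
Compute 19^d (mod 71) for the divisors d until we hit 1:
19^1 ≡ 19 (mod 71)
19^2 ≡ 6 (mod 71)
19^5 ≡ 45 (mod 71)
19^7 ≡ 57 (mod 71)
19^10 ≡ 37 (mod 71)
19^14 ≡ 54 (mod 71)
19^35 ≡ 1 (mod 71) ✓
Therefore the multiplicative order of 19 modulo 71 is 35.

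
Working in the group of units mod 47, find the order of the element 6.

23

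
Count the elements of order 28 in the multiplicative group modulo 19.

φ(19) = 19 − 1 = 18 = 2 · 3^2.
Since (Z/19Z)^× is cyclic of order 18, the number of elements of order d is φ(d) when d | 18 and 0 otherwise.
Here 18 is not a multiple of 28, so there are no elements of order 28.

0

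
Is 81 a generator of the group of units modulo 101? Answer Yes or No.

φ(101) = 101 − 1 = 100 = 2^2 · 5^2.
It suffices to check that the order of 81 is not a proper divisor of 100: compute 81^(100/q) for q ∈ {2, 5}.
81^50 ≡ 1 (mod 101)  [q = 2: ≡ 1 ✗]
81^20 ≡ 95 (mod 101)  [q = 5: ≢ 1 ✓]
Since 81^50 ≡ 1, the order of 81 divides 50 < 100, so 81 is not a primitive root.

No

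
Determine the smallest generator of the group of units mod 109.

6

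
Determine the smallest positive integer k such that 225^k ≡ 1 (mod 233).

58

By Lagrange's theorem, ord_233(225) divides φ(233) = 233 − 1 = 232 = 2^3 · 29.
Divisors of 232: 1, 2, 4, 8, 29, 58, 116, 232.
Evaluate successive powers at the divisors of 232:
225^1 ≡ 225
225^2 ≡ 64
225^4 ≡ 135
225^8 ≡ 51
225^29 ≡ 232
225^58 ≡ 1
Hence ord(225) = 58.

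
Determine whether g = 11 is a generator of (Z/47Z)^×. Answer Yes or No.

Yes

φ(47) = 47 − 1 = 46 = 2 · 23.
It suffices to check that the order of 11 is not a proper divisor of 46: compute 11^(46/q) for q ∈ {2, 23}.
11^23 ≡ 46 (mod 47)  [q = 2: ≢ 1 ✓]
11^2 ≡ 27 (mod 47)  [q = 23: ≢ 1 ✓]
Every test exponent gives a nontrivial residue, hence 11 generates the full group.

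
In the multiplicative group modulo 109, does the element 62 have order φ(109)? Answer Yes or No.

φ(109) = 109 − 1 = 108 = 2^2 · 3^3.
62 is a primitive root mod 109 iff 62^(φ(109)/q) ≢ 1 for every prime q | φ(109), i.e. q ∈ {2, 3}.
62^54 ≡ 108 (mod 109)  [q = 2: ≢ 1 ✓]
62^36 ≡ 45 (mod 109)  [q = 3: ≢ 1 ✓]
Every test exponent gives a nontrivial residue, hence 62 generates the full group.

Yes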